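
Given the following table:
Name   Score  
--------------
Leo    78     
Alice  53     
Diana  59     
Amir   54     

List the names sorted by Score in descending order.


Sorting by Score (descending):
  Leo: 78
  Diana: 59
  Amir: 54
  Alice: 53


ANSWER: Leo, Diana, Amir, Alice


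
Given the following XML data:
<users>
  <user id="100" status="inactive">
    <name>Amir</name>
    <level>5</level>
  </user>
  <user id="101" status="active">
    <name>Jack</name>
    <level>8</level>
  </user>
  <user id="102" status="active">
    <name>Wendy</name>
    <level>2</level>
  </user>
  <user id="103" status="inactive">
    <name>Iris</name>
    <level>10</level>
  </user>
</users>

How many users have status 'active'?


Counting users with status='active':
  Jack (id=101) -> MATCH
  Wendy (id=102) -> MATCH
Count: 2

ANSWER: 2


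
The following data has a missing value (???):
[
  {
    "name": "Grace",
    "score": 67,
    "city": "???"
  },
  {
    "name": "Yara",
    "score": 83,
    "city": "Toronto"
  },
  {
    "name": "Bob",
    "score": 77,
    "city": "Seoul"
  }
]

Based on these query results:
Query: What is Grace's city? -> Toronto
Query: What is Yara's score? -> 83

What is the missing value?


The missing value is Grace's city
From query: Grace's city = Toronto

ANSWER: Toronto


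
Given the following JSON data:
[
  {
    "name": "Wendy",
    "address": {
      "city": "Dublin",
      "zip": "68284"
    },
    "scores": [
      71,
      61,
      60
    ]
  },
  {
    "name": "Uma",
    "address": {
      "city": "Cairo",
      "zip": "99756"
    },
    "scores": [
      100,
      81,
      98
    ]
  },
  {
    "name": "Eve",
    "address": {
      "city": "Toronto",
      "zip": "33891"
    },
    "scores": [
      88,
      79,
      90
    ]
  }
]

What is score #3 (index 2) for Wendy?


Path: records[0].scores[2]
Value: 60

ANSWER: 60


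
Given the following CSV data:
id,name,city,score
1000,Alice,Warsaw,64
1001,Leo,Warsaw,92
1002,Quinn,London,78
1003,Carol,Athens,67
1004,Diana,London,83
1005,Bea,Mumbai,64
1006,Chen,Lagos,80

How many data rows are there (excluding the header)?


Counting rows (excluding header):
Header: id,name,city,score
Data rows: 7

ANSWER: 7


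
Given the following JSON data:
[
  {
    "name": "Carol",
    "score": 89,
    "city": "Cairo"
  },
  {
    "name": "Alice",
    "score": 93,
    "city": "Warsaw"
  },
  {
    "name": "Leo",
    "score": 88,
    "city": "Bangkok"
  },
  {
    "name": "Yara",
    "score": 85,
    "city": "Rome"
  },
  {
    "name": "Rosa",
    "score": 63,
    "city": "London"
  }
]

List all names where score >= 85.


Filtering records where score >= 85:
  Carol (score=89) -> YES
  Alice (score=93) -> YES
  Leo (score=88) -> YES
  Yara (score=85) -> YES
  Rosa (score=63) -> no


ANSWER: Carol, Alice, Leo, Yara


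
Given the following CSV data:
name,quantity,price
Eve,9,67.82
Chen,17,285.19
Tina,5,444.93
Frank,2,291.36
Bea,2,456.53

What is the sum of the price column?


Values in 'price' column:
  Row 1: 67.82
  Row 2: 285.19
  Row 3: 444.93
  Row 4: 291.36
  Row 5: 456.53
Sum = 67.82 + 285.19 + 444.93 + 291.36 + 456.53 = 1545.83

ANSWER: 1545.83


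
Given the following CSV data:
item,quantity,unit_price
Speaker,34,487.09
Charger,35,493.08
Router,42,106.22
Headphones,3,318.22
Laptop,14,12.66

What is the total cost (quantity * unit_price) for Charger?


Row: Charger
quantity = 35
unit_price = 493.08
total = 35 * 493.08 = 17257.8

ANSWER: 17257.8


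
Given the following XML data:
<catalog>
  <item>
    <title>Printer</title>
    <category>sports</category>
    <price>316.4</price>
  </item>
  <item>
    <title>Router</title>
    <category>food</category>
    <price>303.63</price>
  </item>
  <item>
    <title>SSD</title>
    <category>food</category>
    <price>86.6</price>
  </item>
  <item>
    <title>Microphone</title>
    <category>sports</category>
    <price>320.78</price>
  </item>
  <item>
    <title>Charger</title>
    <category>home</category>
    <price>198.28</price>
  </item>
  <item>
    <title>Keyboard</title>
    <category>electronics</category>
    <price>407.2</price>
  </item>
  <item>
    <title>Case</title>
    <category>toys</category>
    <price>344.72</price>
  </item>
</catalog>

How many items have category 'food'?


Scanning <item> elements for <category>food</category>:
  Item 2: Router -> MATCH
  Item 3: SSD -> MATCH
Count: 2

ANSWER: 2


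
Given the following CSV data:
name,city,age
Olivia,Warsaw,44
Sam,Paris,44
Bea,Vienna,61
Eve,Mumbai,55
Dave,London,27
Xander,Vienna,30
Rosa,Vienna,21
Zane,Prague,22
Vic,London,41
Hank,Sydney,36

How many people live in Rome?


Scanning city column for 'Rome':
Total matches: 0

ANSWER: 0


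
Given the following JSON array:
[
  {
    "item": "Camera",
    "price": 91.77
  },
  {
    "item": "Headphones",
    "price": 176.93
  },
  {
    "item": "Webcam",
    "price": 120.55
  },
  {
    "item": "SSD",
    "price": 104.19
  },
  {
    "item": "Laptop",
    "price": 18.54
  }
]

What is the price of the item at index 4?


Array index 4 -> Laptop
price = 18.54

ANSWER: 18.54


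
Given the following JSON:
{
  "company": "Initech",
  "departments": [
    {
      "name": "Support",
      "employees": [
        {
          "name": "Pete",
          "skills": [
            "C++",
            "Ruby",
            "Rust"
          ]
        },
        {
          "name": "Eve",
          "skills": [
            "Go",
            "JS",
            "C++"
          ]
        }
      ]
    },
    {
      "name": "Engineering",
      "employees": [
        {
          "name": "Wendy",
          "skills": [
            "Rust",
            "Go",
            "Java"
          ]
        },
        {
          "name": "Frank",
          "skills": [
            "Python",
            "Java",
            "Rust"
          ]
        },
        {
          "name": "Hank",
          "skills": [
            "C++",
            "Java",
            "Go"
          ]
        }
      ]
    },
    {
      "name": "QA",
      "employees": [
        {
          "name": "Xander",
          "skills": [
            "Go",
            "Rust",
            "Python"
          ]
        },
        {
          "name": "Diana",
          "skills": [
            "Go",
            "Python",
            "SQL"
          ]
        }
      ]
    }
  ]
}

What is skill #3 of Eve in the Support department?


Path: departments[0].employees[1].skills[2]
Value: C++

ANSWER: C++


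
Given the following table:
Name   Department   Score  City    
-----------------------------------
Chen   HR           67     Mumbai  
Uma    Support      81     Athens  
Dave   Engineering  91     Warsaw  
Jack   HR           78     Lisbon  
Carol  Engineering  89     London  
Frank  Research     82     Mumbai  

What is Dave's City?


Row 3: Dave
City = Warsaw

ANSWER: Warsaw


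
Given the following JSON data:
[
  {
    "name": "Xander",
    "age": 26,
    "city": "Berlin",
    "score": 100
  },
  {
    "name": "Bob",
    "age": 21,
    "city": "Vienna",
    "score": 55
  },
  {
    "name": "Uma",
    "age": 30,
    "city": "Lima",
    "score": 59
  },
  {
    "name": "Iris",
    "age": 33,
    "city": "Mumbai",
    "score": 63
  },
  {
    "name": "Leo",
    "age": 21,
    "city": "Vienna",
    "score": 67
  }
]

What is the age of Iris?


Looking up record where name = Iris
Record index: 3
Field 'age' = 33

ANSWER: 33


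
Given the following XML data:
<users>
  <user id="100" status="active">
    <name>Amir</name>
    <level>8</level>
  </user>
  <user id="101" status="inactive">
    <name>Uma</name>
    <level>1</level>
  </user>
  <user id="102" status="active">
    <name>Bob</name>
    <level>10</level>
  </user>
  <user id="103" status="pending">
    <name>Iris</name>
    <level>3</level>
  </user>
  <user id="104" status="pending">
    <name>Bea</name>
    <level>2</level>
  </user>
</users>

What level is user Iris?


Finding user: Iris
<level>3</level>

ANSWER: 3


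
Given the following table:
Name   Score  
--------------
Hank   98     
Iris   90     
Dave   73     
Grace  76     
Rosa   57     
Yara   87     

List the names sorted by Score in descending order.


Sorting by Score (descending):
  Hank: 98
  Iris: 90
  Yara: 87
  Grace: 76
  Dave: 73
  Rosa: 57


ANSWER: Hank, Iris, Yara, Grace, Dave, Rosa


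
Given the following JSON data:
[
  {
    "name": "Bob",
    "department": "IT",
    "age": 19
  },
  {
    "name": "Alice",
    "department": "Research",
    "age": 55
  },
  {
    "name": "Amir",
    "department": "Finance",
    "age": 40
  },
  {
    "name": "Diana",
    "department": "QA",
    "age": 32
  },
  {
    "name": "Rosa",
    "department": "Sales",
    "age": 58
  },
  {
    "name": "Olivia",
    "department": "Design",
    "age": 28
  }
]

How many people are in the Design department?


Scanning records for department = Design
  Record 5: Olivia
Count: 1

ANSWER: 1


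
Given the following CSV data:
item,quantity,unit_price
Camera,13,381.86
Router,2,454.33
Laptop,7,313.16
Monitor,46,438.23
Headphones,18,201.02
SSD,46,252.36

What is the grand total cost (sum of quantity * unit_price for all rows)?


Computing row totals:
  Camera: 13 * 381.86 = 4964.18
  Router: 2 * 454.33 = 908.66
  Laptop: 7 * 313.16 = 2192.12
  Monitor: 46 * 438.23 = 20158.58
  Headphones: 18 * 201.02 = 3618.36
  SSD: 46 * 252.36 = 11608.56
Grand total = 4964.18 + 908.66 + 2192.12 + 20158.58 + 3618.36 + 11608.56 = 43450.46

ANSWER: 43450.46


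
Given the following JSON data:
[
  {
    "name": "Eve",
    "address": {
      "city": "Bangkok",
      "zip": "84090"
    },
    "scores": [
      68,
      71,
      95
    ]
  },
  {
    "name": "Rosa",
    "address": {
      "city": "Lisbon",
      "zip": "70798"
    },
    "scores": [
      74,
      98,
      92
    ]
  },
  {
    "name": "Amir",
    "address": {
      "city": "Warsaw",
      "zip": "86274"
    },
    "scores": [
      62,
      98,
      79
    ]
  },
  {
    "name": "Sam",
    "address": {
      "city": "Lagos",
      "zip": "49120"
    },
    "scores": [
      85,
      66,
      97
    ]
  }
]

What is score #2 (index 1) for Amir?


Path: records[2].scores[1]
Value: 98

ANSWER: 98


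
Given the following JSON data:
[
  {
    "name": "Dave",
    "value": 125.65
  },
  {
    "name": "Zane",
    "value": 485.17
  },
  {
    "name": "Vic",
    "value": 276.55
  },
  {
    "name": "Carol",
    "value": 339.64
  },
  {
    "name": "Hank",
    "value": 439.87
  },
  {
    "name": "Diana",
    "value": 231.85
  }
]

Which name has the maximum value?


Comparing values:
  Dave: 125.65
  Zane: 485.17
  Vic: 276.55
  Carol: 339.64
  Hank: 439.87
  Diana: 231.85
Maximum: Zane (485.17)

ANSWER: Zane


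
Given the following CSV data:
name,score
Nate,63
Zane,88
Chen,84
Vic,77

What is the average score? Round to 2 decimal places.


Scores: 63, 88, 84, 77
Sum = 312
Count = 4
Average = 312 / 4 = 78.00

ANSWER: 78.00


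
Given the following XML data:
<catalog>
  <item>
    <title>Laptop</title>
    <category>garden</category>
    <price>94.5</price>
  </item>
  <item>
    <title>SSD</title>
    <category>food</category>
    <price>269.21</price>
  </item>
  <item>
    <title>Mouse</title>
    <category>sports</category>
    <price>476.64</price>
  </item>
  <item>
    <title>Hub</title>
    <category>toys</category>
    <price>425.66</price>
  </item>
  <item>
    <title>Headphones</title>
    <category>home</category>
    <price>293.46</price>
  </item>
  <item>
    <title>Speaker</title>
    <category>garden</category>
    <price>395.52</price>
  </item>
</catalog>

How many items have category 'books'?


Scanning <item> elements for <category>books</category>:
Count: 0

ANSWER: 0


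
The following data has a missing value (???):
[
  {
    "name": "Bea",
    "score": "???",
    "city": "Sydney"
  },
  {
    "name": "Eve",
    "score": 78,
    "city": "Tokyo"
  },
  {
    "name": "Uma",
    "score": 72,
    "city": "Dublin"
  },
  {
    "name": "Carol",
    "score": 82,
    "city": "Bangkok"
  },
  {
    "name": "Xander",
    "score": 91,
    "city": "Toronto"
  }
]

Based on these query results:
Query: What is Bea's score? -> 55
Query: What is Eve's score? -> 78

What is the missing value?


The missing value is Bea's score
From query: Bea's score = 55

ANSWER: 55


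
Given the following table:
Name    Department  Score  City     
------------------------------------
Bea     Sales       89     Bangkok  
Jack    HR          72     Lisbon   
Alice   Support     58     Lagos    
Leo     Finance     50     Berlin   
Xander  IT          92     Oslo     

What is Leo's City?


Row 4: Leo
City = Berlin

ANSWER: Berlin


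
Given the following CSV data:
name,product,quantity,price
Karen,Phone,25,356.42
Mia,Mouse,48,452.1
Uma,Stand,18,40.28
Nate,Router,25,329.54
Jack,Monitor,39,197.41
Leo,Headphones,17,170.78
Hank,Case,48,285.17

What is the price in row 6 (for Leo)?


Row 6: Leo
Column 'price' = 170.78

ANSWER: 170.78


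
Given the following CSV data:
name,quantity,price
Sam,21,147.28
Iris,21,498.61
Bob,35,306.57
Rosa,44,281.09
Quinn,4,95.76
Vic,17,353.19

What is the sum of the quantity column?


Values in 'quantity' column:
  Row 1: 21
  Row 2: 21
  Row 3: 35
  Row 4: 44
  Row 5: 4
  Row 6: 17
Sum = 21 + 21 + 35 + 44 + 4 + 17 = 142

ANSWER: 142


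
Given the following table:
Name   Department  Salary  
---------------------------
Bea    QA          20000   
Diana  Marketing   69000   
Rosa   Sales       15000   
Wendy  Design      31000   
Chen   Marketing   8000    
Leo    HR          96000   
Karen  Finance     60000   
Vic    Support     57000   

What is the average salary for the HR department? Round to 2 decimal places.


HR department members:
  Leo: 96000
Sum = 96000
Count = 1
Average = 96000 / 1 = 96000.00

ANSWER: 96000.00


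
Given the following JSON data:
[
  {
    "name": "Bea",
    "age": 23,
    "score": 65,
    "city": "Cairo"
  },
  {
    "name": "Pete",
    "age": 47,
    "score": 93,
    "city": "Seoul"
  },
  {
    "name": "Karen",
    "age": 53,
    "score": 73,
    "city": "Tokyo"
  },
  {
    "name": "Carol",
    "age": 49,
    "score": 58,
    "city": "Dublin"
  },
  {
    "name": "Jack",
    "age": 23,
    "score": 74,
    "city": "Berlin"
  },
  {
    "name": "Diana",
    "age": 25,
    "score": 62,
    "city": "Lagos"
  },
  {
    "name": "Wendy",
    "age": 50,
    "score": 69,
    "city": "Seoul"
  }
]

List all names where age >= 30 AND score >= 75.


Checking both conditions:
  Bea (age=23, score=65) -> no
  Pete (age=47, score=93) -> YES
  Karen (age=53, score=73) -> no
  Carol (age=49, score=58) -> no
  Jack (age=23, score=74) -> no
  Diana (age=25, score=62) -> no
  Wendy (age=50, score=69) -> no


ANSWER: Pete


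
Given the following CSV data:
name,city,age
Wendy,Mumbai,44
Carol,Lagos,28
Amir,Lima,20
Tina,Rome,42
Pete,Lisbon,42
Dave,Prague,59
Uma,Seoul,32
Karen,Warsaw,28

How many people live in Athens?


Scanning city column for 'Athens':
Total matches: 0

ANSWER: 0


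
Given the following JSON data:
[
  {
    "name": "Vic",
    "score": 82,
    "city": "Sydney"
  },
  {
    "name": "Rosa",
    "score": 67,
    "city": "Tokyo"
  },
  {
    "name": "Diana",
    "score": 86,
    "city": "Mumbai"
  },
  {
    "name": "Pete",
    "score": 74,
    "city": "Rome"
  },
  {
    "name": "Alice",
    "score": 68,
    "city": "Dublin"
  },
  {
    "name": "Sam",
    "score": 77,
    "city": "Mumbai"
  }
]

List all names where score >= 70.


Filtering records where score >= 70:
  Vic (score=82) -> YES
  Rosa (score=67) -> no
  Diana (score=86) -> YES
  Pete (score=74) -> YES
  Alice (score=68) -> no
  Sam (score=77) -> YES


ANSWER: Vic, Diana, Pete, Sam


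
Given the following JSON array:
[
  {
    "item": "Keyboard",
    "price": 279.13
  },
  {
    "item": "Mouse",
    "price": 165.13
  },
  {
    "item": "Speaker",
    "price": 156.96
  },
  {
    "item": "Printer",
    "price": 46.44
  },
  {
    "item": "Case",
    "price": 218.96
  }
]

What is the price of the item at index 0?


Array index 0 -> Keyboard
price = 279.13

ANSWER: 279.13


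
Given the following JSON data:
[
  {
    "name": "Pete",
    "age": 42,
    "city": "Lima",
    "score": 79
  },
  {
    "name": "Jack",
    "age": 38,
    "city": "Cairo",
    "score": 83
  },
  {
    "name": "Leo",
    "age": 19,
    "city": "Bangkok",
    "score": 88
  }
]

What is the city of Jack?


Looking up record where name = Jack
Record index: 1
Field 'city' = Cairo

ANSWER: Cairo


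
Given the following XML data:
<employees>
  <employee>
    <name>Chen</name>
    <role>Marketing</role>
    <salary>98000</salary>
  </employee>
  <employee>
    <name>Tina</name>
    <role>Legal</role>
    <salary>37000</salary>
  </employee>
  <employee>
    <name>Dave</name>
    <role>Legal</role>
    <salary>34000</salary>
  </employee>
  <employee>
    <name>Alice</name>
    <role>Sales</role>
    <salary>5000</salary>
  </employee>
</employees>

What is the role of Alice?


Searching for <employee> with <name>Alice</name>
Found at position 4
<role>Sales</role>

ANSWER: Sales


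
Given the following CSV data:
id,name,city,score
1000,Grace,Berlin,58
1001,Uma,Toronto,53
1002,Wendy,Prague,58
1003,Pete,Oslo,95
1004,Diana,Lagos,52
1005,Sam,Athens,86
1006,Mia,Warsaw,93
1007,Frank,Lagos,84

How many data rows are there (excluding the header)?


Counting rows (excluding header):
Header: id,name,city,score
Data rows: 8

ANSWER: 8


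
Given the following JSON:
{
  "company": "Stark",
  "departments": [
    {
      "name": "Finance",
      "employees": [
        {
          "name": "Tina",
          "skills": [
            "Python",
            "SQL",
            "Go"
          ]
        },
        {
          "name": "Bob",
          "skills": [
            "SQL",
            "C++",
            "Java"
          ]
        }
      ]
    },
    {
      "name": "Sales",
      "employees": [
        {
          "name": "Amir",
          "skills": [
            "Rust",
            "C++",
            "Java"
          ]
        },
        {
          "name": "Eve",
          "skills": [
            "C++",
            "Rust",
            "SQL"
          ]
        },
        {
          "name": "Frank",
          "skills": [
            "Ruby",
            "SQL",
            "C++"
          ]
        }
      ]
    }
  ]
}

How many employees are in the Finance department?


Path: departments[0].employees
Count: 2

ANSWER: 2


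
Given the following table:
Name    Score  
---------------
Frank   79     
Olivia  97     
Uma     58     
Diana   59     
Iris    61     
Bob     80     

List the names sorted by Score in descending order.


Sorting by Score (descending):
  Olivia: 97
  Bob: 80
  Frank: 79
  Iris: 61
  Diana: 59
  Uma: 58


ANSWER: Olivia, Bob, Frank, Iris, Diana, Uma


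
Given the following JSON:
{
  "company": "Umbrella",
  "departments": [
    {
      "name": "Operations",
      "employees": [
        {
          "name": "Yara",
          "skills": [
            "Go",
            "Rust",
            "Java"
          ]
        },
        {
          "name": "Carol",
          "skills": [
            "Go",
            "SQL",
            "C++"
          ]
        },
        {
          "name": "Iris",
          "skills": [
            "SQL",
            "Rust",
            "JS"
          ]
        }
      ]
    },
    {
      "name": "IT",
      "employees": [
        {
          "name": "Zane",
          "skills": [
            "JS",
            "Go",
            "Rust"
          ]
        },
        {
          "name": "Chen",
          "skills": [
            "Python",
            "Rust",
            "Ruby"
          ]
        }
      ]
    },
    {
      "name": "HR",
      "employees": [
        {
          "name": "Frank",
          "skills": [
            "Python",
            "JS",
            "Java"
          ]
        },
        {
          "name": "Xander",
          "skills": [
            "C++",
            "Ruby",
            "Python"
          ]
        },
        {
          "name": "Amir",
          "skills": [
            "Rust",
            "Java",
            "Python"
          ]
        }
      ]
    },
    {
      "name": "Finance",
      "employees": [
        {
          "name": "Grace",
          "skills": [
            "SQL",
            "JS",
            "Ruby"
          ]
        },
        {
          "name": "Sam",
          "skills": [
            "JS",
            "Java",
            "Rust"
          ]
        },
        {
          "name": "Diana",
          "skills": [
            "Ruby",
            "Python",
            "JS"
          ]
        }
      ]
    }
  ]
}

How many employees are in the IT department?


Path: departments[1].employees
Count: 2

ANSWER: 2


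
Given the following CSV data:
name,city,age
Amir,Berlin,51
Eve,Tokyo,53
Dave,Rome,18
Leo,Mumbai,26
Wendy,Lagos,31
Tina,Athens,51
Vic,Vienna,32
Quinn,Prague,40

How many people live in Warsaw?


Scanning city column for 'Warsaw':
Total matches: 0

ANSWER: 0


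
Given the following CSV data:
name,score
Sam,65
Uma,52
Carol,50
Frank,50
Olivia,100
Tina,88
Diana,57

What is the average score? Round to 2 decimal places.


Scores: 65, 52, 50, 50, 100, 88, 57
Sum = 462
Count = 7
Average = 462 / 7 = 66.00

ANSWER: 66.00


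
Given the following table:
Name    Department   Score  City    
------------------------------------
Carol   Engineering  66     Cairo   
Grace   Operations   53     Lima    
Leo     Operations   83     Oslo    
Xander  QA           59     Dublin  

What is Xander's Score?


Row 4: Xander
Score = 59

ANSWER: 59


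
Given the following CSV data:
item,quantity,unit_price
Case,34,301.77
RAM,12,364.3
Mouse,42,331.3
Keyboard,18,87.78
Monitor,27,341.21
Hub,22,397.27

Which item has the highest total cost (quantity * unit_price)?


Computing row totals:
  Case: 10260.18
  RAM: 4371.6
  Mouse: 13914.6
  Keyboard: 1580.04
  Monitor: 9212.67
  Hub: 8739.94
Maximum: Mouse (13914.6)

ANSWER: Mouse


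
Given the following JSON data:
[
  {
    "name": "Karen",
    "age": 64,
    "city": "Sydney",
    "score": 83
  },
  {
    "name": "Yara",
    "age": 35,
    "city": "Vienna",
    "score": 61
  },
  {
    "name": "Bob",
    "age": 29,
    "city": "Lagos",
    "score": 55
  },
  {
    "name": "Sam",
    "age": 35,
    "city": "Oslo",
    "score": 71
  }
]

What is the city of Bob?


Looking up record where name = Bob
Record index: 2
Field 'city' = Lagos

ANSWER: Lagos


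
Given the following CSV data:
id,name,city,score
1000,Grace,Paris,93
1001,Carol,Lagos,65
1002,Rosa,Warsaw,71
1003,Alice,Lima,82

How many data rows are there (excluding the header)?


Counting rows (excluding header):
Header: id,name,city,score
Data rows: 4

ANSWER: 4


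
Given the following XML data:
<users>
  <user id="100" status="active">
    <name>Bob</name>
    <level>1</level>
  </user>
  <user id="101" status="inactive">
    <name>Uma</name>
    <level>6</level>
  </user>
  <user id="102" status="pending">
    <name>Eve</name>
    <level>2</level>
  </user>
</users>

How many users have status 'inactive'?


Counting users with status='inactive':
  Uma (id=101) -> MATCH
Count: 1

ANSWER: 1


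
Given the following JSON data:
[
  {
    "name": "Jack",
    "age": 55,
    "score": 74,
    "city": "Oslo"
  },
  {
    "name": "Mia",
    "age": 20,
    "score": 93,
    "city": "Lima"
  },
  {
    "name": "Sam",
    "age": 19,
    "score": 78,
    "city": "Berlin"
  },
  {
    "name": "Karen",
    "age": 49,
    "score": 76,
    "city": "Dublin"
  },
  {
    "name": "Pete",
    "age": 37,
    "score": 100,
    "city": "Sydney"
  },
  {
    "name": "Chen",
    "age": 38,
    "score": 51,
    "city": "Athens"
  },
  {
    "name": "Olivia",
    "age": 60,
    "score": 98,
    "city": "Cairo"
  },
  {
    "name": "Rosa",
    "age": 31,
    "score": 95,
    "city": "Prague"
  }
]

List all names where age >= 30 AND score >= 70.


Checking both conditions:
  Jack (age=55, score=74) -> YES
  Mia (age=20, score=93) -> no
  Sam (age=19, score=78) -> no
  Karen (age=49, score=76) -> YES
  Pete (age=37, score=100) -> YES
  Chen (age=38, score=51) -> no
  Olivia (age=60, score=98) -> YES
  Rosa (age=31, score=95) -> YES


ANSWER: Jack, Karen, Pete, Olivia, Rosa


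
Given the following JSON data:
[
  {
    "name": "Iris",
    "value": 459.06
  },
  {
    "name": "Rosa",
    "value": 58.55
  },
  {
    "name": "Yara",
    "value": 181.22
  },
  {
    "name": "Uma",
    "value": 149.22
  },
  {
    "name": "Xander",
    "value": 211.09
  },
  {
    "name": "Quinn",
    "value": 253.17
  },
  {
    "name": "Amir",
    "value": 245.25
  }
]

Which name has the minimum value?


Comparing values:
  Iris: 459.06
  Rosa: 58.55
  Yara: 181.22
  Uma: 149.22
  Xander: 211.09
  Quinn: 253.17
  Amir: 245.25
Minimum: Rosa (58.55)

ANSWER: Rosa


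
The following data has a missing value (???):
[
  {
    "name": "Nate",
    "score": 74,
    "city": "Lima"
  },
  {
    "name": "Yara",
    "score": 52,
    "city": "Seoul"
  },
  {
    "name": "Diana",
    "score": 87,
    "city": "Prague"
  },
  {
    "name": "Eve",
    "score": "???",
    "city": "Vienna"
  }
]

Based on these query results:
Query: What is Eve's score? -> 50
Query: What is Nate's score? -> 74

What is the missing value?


The missing value is Eve's score
From query: Eve's score = 50

ANSWER: 50


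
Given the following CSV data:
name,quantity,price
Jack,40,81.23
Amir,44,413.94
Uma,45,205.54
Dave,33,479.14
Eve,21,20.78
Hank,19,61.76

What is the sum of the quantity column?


Values in 'quantity' column:
  Row 1: 40
  Row 2: 44
  Row 3: 45
  Row 4: 33
  Row 5: 21
  Row 6: 19
Sum = 40 + 44 + 45 + 33 + 21 + 19 = 202

ANSWER: 202


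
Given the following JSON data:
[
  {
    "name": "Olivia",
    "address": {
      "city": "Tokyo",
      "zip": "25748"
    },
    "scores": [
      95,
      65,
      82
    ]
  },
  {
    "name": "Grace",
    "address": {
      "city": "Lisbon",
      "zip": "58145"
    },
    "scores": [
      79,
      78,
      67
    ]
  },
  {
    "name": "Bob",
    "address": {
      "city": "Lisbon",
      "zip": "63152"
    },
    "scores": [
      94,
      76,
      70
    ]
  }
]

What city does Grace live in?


Path: records[1].address.city
Value: Lisbon

ANSWER: Lisbon


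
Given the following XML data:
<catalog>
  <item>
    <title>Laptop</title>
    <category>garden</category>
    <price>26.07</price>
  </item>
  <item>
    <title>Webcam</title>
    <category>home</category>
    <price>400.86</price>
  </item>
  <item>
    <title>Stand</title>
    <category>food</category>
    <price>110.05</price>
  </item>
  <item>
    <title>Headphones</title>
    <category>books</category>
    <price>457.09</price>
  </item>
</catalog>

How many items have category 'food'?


Scanning <item> elements for <category>food</category>:
  Item 3: Stand -> MATCH
Count: 1

ANSWER: 1


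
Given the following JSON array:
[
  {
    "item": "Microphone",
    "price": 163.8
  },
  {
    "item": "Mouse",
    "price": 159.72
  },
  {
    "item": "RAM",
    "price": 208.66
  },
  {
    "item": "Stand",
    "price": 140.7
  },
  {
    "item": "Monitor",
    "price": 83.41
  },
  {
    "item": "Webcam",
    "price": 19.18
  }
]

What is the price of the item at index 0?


Array index 0 -> Microphone
price = 163.8

ANSWER: 163.8


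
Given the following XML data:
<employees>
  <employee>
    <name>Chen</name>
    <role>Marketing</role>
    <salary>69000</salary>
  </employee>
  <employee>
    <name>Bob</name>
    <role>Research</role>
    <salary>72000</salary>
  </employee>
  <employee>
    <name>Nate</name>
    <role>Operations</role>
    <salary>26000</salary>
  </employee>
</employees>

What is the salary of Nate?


Searching for <employee> with <name>Nate</name>
Found at position 3
<salary>26000</salary>

ANSWER: 26000


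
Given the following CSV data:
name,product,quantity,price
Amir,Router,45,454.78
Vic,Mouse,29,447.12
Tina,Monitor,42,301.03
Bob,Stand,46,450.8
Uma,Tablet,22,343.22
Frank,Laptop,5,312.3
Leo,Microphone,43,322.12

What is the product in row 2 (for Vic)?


Row 2: Vic
Column 'product' = Mouse

ANSWER: Mouse


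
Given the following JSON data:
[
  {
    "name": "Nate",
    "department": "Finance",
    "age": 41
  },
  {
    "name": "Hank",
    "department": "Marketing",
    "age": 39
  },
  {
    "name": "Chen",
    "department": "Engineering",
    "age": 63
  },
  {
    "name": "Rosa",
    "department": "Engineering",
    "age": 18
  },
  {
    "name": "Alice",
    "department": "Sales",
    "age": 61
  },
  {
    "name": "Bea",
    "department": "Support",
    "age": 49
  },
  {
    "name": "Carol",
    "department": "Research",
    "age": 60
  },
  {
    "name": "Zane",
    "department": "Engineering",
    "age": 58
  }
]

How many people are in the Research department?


Scanning records for department = Research
  Record 6: Carol
Count: 1

ANSWER: 1


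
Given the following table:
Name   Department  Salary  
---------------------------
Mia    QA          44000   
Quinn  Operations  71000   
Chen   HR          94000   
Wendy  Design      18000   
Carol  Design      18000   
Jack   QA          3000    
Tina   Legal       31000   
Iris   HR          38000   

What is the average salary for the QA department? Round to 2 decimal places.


QA department members:
  Mia: 44000
  Jack: 3000
Sum = 47000
Count = 2
Average = 47000 / 2 = 23500.00

ANSWER: 23500.00


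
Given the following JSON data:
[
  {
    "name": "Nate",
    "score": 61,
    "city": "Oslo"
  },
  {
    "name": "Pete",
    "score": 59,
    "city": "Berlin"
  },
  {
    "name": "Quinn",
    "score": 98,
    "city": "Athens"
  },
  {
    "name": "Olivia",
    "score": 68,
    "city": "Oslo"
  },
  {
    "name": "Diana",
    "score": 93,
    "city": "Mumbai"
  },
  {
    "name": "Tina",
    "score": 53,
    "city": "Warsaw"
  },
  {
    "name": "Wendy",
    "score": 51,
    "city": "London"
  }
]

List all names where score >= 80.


Filtering records where score >= 80:
  Nate (score=61) -> no
  Pete (score=59) -> no
  Quinn (score=98) -> YES
  Olivia (score=68) -> no
  Diana (score=93) -> YES
  Tina (score=53) -> no
  Wendy (score=51) -> no


ANSWER: Quinn, Diana


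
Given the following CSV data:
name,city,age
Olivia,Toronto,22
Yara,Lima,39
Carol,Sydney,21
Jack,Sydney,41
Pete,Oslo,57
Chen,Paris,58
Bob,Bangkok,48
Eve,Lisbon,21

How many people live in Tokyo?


Scanning city column for 'Tokyo':
Total matches: 0

ANSWER: 0


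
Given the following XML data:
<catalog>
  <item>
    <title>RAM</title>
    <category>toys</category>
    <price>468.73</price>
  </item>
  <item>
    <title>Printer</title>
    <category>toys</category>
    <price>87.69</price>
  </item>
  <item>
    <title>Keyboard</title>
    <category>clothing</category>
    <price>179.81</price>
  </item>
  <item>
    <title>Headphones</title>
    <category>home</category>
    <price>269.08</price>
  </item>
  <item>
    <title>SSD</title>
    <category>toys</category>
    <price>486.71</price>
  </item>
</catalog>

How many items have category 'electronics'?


Scanning <item> elements for <category>electronics</category>:
Count: 0

ANSWER: 0


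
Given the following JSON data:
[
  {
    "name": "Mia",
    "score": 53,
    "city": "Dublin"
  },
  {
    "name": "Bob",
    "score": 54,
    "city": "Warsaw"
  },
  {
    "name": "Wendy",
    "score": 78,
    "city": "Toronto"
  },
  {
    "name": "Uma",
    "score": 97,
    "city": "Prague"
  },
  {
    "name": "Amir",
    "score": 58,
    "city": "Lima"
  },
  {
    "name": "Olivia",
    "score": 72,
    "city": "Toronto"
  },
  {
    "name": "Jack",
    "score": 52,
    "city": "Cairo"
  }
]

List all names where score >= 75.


Filtering records where score >= 75:
  Mia (score=53) -> no
  Bob (score=54) -> no
  Wendy (score=78) -> YES
  Uma (score=97) -> YES
  Amir (score=58) -> no
  Olivia (score=72) -> no
  Jack (score=52) -> no


ANSWER: Wendy, Uma


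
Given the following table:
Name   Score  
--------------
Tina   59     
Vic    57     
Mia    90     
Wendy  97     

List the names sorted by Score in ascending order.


Sorting by Score (ascending):
  Vic: 57
  Tina: 59
  Mia: 90
  Wendy: 97


ANSWER: Vic, Tina, Mia, Wendy


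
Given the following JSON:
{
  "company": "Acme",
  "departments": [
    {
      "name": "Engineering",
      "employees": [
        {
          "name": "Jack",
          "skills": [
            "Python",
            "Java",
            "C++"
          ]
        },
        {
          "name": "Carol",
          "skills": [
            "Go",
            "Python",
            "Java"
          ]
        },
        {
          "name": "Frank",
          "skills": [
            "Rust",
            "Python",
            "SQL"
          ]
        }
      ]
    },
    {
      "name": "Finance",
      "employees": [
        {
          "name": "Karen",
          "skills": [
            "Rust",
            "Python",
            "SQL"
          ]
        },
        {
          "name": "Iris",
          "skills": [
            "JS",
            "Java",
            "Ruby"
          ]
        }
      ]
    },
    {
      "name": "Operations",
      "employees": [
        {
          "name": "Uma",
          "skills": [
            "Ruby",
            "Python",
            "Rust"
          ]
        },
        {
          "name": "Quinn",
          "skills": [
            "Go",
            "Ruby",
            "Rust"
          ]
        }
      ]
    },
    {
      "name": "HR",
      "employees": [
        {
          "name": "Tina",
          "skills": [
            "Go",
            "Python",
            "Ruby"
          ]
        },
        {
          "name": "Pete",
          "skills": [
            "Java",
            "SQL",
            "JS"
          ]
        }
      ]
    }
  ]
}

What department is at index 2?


Path: departments[2].name
Value: Operations

ANSWER: Operations


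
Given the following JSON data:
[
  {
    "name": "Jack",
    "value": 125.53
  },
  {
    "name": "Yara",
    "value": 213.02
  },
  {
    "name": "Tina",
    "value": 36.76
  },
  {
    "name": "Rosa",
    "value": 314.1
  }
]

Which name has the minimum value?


Comparing values:
  Jack: 125.53
  Yara: 213.02
  Tina: 36.76
  Rosa: 314.1
Minimum: Tina (36.76)

ANSWER: Tina


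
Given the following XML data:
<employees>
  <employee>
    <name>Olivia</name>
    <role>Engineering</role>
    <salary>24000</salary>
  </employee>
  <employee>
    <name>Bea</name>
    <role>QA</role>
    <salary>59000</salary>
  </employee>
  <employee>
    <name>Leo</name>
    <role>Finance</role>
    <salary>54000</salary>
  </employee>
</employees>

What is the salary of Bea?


Searching for <employee> with <name>Bea</name>
Found at position 2
<salary>59000</salary>

ANSWER: 59000


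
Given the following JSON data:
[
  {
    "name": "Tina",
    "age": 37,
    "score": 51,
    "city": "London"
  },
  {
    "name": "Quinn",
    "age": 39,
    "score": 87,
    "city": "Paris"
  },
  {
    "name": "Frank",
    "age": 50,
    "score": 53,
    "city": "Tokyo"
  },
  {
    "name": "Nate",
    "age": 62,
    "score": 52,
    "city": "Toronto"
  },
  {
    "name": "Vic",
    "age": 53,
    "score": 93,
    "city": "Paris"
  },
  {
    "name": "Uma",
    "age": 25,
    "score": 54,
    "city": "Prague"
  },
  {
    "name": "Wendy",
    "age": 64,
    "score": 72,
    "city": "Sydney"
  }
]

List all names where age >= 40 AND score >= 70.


Checking both conditions:
  Tina (age=37, score=51) -> no
  Quinn (age=39, score=87) -> no
  Frank (age=50, score=53) -> no
  Nate (age=62, score=52) -> no
  Vic (age=53, score=93) -> YES
  Uma (age=25, score=54) -> no
  Wendy (age=64, score=72) -> YES


ANSWER: Vic, Wendy


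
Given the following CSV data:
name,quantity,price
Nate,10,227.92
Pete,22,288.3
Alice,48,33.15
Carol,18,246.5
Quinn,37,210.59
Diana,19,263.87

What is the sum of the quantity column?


Values in 'quantity' column:
  Row 1: 10
  Row 2: 22
  Row 3: 48
  Row 4: 18
  Row 5: 37
  Row 6: 19
Sum = 10 + 22 + 48 + 18 + 37 + 19 = 154

ANSWER: 154


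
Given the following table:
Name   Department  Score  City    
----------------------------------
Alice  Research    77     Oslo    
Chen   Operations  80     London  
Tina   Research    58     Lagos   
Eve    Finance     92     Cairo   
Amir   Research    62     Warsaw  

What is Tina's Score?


Row 3: Tina
Score = 58

ANSWER: 58


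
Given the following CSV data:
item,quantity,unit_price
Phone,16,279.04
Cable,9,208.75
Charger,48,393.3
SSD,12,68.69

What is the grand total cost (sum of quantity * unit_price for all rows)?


Computing row totals:
  Phone: 16 * 279.04 = 4464.64
  Cable: 9 * 208.75 = 1878.75
  Charger: 48 * 393.3 = 18878.4
  SSD: 12 * 68.69 = 824.28
Grand total = 4464.64 + 1878.75 + 18878.4 + 824.28 = 26046.07

ANSWER: 26046.07


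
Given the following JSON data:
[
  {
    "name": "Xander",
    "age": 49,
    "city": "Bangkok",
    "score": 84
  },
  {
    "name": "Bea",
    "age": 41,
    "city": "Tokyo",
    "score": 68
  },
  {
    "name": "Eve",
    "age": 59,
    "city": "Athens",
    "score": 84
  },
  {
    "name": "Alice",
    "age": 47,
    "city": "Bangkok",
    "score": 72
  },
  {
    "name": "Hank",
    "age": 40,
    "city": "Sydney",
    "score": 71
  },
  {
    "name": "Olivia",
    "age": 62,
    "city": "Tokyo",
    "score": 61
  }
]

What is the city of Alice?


Looking up record where name = Alice
Record index: 3
Field 'city' = Bangkok

ANSWER: Bangkok


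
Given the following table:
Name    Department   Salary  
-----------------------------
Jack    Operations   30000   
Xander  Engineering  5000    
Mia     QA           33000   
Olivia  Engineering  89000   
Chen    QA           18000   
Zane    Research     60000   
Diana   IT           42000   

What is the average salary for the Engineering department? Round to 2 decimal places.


Engineering department members:
  Xander: 5000
  Olivia: 89000
Sum = 94000
Count = 2
Average = 94000 / 2 = 47000.00

ANSWER: 47000.00


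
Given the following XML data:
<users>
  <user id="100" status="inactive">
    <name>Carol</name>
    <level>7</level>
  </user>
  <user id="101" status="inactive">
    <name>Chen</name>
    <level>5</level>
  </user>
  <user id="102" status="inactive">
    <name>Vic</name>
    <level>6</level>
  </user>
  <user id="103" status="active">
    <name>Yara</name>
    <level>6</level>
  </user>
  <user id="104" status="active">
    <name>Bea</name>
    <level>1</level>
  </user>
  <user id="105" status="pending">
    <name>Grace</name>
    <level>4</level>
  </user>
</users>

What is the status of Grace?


Finding user with name = Grace
user id="105" status="pending"

ANSWER: pending


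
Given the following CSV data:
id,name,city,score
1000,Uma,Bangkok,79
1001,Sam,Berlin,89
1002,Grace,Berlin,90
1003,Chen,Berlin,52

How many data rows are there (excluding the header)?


Counting rows (excluding header):
Header: id,name,city,score
Data rows: 4

ANSWER: 4


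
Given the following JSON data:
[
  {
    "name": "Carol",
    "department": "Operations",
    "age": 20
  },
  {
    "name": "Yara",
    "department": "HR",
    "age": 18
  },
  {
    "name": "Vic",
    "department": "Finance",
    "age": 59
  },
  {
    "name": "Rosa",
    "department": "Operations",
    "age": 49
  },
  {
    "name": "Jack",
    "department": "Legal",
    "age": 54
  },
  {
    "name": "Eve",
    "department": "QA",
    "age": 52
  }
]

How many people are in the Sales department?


Scanning records for department = Sales
  No matches found
Count: 0

ANSWER: 0


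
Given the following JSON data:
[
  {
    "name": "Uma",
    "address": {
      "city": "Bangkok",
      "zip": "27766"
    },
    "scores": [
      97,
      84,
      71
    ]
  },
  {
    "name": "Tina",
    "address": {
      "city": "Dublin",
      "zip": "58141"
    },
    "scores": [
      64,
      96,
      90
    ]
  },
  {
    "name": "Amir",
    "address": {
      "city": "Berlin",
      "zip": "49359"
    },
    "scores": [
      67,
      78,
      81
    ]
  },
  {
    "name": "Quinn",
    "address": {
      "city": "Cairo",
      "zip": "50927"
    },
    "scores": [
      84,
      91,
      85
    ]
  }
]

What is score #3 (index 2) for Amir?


Path: records[2].scores[2]
Value: 81

ANSWER: 81
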